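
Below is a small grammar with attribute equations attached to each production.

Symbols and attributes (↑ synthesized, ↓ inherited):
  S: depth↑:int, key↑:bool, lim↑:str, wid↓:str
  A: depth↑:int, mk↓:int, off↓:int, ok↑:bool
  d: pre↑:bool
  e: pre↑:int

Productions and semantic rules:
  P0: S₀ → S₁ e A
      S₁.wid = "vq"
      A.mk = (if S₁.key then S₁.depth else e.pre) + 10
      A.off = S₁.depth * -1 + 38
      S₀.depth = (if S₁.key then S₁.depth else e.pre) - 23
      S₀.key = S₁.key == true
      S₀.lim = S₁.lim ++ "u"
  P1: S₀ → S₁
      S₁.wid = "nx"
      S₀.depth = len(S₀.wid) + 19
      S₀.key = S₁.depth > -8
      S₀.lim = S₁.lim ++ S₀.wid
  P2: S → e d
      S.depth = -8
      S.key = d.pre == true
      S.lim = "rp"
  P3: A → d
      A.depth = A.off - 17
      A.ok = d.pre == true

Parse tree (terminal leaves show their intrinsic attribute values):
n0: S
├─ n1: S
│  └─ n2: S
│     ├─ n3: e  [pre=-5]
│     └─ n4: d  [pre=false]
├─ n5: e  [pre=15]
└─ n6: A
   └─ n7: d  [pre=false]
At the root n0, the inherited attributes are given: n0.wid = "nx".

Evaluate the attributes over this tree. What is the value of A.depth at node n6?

0

1. n0.wid = "nx"  [given at root]
2. n1.wid = "vq"  ["vq"]
3. n2.wid = "nx"  ["nx"]
4. n3.pre = -5  [terminal]
5. n4.pre = false  [terminal]
6. n2.depth = -8  [-8]
7. n2.key = false  [d.pre == true]
8. n2.lim = "rp"  ["rp"]
9. n1.depth = 21  [len(S₀.wid) + 19]
10. n1.key = false  [S₁.depth > -8]
11. n1.lim = "rpvq"  [S₁.lim ++ S₀.wid]
12. n5.pre = 15  [terminal]
13. n6.mk = 25  [(if S₁.key then S₁.depth else e.pre) + 10]
14. n6.off = 17  [S₁.depth * -1 + 38]
15. n7.pre = false  [terminal]
16. n6.depth = 0  [A.off - 17]
17. n6.ok = false  [d.pre == true]
18. n0.depth = -8  [(if S₁.key then S₁.depth else e.pre) - 23]
19. n0.key = false  [S₁.key == true]
20. n0.lim = "rpvqu"  [S₁.lim ++ "u"]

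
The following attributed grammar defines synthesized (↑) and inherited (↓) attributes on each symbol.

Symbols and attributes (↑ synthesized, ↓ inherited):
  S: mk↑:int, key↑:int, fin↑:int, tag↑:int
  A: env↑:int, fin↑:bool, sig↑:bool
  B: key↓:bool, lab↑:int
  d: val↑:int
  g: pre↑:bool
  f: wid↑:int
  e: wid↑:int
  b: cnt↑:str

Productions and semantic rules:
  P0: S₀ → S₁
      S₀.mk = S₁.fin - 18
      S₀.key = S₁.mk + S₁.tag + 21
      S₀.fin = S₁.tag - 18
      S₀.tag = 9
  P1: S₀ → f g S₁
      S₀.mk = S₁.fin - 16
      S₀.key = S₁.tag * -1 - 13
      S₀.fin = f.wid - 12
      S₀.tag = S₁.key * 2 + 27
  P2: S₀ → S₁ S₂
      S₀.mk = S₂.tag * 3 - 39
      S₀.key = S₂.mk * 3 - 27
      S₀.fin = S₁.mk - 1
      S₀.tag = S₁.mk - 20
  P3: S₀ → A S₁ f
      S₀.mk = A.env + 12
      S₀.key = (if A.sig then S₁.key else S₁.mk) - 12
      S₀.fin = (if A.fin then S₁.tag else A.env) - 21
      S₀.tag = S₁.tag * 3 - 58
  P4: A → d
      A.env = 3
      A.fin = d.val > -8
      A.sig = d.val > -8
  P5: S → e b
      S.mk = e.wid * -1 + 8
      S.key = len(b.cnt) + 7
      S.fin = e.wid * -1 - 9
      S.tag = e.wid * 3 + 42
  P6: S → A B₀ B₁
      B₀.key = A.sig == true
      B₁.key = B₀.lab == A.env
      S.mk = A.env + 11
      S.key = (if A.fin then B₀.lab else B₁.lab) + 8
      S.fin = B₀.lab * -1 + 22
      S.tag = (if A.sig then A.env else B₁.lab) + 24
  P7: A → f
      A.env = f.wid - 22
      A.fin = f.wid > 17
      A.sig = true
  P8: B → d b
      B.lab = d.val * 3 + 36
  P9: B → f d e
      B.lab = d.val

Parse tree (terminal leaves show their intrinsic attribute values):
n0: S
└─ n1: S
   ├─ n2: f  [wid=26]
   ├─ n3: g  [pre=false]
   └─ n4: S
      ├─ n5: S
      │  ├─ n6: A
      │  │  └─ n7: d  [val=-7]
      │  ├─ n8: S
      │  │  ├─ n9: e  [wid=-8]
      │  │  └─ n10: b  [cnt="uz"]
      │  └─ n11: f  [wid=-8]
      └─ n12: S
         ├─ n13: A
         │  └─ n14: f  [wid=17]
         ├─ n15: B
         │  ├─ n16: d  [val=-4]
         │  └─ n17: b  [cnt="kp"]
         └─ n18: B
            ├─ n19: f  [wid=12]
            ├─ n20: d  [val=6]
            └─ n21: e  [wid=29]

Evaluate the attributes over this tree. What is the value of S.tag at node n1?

9

1. n2.wid = 26  [terminal]
2. n3.pre = false  [terminal]
3. n7.val = -7  [terminal]
4. n6.env = 3  [3]
5. n6.fin = true  [d.val > -8]
6. n6.sig = true  [d.val > -8]
7. n9.wid = -8  [terminal]
8. n10.cnt = "uz"  [terminal]
9. n8.mk = 16  [e.wid * -1 + 8]
10. n8.key = 9  [len(b.cnt) + 7]
11. n8.fin = -1  [e.wid * -1 - 9]
12. n8.tag = 18  [e.wid * 3 + 42]
13. n11.wid = -8  [terminal]
14. n5.mk = 15  [A.env + 12]
15. n5.key = -3  [(if A.sig then S₁.key else S₁.mk) - 12]
16. n5.fin = -3  [(if A.fin then S₁.tag else A.env) - 21]
17. n5.tag = -4  [S₁.tag * 3 - 58]
18. n14.wid = 17  [terminal]
19. n13.env = -5  [f.wid - 22]
20. n13.fin = false  [f.wid > 17]
21. n13.sig = true  [true]
22. n15.key = true  [A.sig == true]
23. n16.val = -4  [terminal]
24. n17.cnt = "kp"  [terminal]
25. n15.lab = 24  [d.val * 3 + 36]
26. n18.key = false  [B₀.lab == A.env]
27. n19.wid = 12  [terminal]
28. n20.val = 6  [terminal]
29. n21.wid = 29  [terminal]
30. n18.lab = 6  [d.val]
31. n12.mk = 6  [A.env + 11]
32. n12.key = 14  [(if A.fin then B₀.lab else B₁.lab) + 8]
33. n12.fin = -2  [B₀.lab * -1 + 22]
34. n12.tag = 19  [(if A.sig then A.env else B₁.lab) + 24]
35. n4.mk = 18  [S₂.tag * 3 - 39]
36. n4.key = -9  [S₂.mk * 3 - 27]
37. n4.fin = 14  [S₁.mk - 1]
38. n4.tag = -5  [S₁.mk - 20]
39. n1.mk = -2  [S₁.fin - 16]
40. n1.key = -8  [S₁.tag * -1 - 13]
41. n1.fin = 14  [f.wid - 12]
42. n1.tag = 9  [S₁.key * 2 + 27]
43. n0.mk = -4  [S₁.fin - 18]
44. n0.key = 28  [S₁.mk + S₁.tag + 21]
45. n0.fin = -9  [S₁.tag - 18]
46. n0.tag = 9  [9]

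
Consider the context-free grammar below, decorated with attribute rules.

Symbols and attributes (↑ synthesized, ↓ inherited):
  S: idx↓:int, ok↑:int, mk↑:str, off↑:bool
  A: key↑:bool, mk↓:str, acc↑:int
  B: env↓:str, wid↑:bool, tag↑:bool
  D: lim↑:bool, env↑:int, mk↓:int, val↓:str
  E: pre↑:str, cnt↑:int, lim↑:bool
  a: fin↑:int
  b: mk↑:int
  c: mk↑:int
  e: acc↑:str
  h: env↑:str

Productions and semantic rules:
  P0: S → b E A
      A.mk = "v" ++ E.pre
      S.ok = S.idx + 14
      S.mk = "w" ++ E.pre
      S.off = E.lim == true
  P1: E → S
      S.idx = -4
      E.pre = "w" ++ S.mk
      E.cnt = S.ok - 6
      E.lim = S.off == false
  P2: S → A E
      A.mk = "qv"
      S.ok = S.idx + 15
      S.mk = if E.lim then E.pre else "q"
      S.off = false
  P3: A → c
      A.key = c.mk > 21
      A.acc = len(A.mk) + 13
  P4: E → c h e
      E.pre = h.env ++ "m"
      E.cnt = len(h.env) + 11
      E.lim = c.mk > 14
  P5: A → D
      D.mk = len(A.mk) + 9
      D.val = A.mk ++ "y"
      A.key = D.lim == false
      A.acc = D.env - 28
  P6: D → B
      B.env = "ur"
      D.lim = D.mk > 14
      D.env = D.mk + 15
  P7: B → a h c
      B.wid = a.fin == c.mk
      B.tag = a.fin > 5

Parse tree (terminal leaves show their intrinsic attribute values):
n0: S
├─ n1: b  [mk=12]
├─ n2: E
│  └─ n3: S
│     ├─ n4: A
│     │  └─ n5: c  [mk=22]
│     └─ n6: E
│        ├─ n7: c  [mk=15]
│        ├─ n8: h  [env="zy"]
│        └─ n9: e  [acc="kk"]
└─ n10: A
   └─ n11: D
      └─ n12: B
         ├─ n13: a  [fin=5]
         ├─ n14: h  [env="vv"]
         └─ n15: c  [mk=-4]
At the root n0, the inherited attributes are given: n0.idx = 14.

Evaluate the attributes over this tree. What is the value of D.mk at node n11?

1. n0.idx = 14  [given at root]
2. n1.mk = 12  [terminal]
3. n3.idx = -4  [-4]
4. n4.mk = "qv"  ["qv"]
5. n5.mk = 22  [terminal]
6. n4.key = true  [c.mk > 21]
7. n4.acc = 15  [len(A.mk) + 13]
8. n7.mk = 15  [terminal]
9. n8.env = "zy"  [terminal]
10. n9.acc = "kk"  [terminal]
11. n6.pre = "zym"  [h.env ++ "m"]
12. n6.cnt = 13  [len(h.env) + 11]
13. n6.lim = true  [c.mk > 14]
14. n3.ok = 11  [S.idx + 15]
15. n3.mk = "zym"  [if E.lim then E.pre else "q"]
16. n3.off = false  [false]
17. n2.pre = "wzym"  ["w" ++ S.mk]
18. n2.cnt = 5  [S.ok - 6]
19. n2.lim = true  [S.off == false]
20. n10.mk = "vwzym"  ["v" ++ E.pre]
21. n11.mk = 14  [len(A.mk) + 9]
22. n11.val = "vwzymy"  [A.mk ++ "y"]
23. n12.env = "ur"  ["ur"]
24. n13.fin = 5  [terminal]
25. n14.env = "vv"  [terminal]
26. n15.mk = -4  [terminal]
27. n12.wid = false  [a.fin == c.mk]
28. n12.tag = false  [a.fin > 5]
29. n11.lim = false  [D.mk > 14]
30. n11.env = 29  [D.mk + 15]
31. n10.key = true  [D.lim == false]
32. n10.acc = 1  [D.env - 28]
33. n0.ok = 28  [S.idx + 14]
34. n0.mk = "wwzym"  ["w" ++ E.pre]
35. n0.off = true  [E.lim == true]

14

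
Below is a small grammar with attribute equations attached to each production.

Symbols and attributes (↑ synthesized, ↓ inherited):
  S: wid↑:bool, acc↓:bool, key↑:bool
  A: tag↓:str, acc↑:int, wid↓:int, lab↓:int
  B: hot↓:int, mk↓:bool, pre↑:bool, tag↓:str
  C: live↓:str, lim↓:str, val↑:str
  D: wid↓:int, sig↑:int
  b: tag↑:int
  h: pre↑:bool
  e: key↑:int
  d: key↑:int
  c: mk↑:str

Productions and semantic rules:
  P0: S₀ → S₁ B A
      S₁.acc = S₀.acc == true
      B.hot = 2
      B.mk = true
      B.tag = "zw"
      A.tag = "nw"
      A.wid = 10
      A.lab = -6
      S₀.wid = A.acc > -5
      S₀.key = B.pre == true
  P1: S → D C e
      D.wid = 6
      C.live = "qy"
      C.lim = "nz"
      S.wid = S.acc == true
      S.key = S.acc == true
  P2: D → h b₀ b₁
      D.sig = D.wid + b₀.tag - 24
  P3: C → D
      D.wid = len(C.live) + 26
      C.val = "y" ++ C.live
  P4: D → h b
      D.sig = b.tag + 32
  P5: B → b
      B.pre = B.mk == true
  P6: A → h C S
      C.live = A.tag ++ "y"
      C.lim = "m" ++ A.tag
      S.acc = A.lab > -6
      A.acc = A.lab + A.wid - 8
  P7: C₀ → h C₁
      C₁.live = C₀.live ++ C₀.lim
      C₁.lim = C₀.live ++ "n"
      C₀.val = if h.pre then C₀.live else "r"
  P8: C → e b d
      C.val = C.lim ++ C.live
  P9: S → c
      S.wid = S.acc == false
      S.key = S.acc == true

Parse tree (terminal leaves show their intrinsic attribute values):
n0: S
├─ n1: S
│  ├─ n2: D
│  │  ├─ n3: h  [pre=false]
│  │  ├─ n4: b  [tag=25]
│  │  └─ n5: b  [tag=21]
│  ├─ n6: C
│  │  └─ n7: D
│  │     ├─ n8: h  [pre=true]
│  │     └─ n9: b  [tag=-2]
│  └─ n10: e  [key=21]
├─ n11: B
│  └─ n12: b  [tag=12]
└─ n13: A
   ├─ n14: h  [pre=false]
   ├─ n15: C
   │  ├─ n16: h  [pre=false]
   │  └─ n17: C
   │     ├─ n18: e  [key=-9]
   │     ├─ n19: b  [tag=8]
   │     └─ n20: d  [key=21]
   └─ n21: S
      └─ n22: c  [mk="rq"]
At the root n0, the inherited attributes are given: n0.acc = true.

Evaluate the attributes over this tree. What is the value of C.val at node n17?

1. n0.acc = true  [given at root]
2. n1.acc = true  [S₀.acc == true]
3. n2.wid = 6  [6]
4. n3.pre = false  [terminal]
5. n4.tag = 25  [terminal]
6. n5.tag = 21  [terminal]
7. n2.sig = 7  [D.wid + b₀.tag - 24]
8. n6.live = "qy"  ["qy"]
9. n6.lim = "nz"  ["nz"]
10. n7.wid = 28  [len(C.live) + 26]
11. n8.pre = true  [terminal]
12. n9.tag = -2  [terminal]
13. n7.sig = 30  [b.tag + 32]
14. n6.val = "yqy"  ["y" ++ C.live]
15. n10.key = 21  [terminal]
16. n1.wid = true  [S.acc == true]
17. n1.key = true  [S.acc == true]
18. n11.hot = 2  [2]
19. n11.mk = true  [true]
20. n11.tag = "zw"  ["zw"]
21. n12.tag = 12  [terminal]
22. n11.pre = true  [B.mk == true]
23. n13.tag = "nw"  ["nw"]
24. n13.wid = 10  [10]
25. n13.lab = -6  [-6]
26. n14.pre = false  [terminal]
27. n15.live = "nwy"  [A.tag ++ "y"]
28. n15.lim = "mnw"  ["m" ++ A.tag]
29. n16.pre = false  [terminal]
30. n17.live = "nwymnw"  [C₀.live ++ C₀.lim]
31. n17.lim = "nwyn"  [C₀.live ++ "n"]
32. n18.key = -9  [terminal]
33. n19.tag = 8  [terminal]
34. n20.key = 21  [terminal]
35. n17.val = "nwynnwymnw"  [C.lim ++ C.live]
36. n15.val = "r"  [if h.pre then C₀.live else "r"]
37. n21.acc = false  [A.lab > -6]
38. n22.mk = "rq"  [terminal]
39. n21.wid = true  [S.acc == false]
40. n21.key = false  [S.acc == true]
41. n13.acc = -4  [A.lab + A.wid - 8]
42. n0.wid = true  [A.acc > -5]
43. n0.key = true  [B.pre == true]

"nwynnwymnw"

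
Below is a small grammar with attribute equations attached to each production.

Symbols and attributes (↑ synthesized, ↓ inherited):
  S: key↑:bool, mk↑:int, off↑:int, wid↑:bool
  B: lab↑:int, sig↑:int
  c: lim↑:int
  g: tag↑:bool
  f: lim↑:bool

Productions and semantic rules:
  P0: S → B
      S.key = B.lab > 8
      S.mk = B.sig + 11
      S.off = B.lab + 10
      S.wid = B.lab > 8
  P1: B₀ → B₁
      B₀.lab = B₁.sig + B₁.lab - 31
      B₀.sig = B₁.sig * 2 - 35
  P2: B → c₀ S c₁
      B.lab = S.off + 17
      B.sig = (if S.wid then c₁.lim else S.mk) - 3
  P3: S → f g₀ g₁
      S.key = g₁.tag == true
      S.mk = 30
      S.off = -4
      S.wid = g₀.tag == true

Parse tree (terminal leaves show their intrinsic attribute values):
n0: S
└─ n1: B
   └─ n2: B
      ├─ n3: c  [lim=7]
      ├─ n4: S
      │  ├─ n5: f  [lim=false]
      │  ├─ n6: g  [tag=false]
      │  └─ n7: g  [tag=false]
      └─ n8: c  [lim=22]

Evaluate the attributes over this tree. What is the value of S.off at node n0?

19

1. n3.lim = 7  [terminal]
2. n5.lim = false  [terminal]
3. n6.tag = false  [terminal]
4. n7.tag = false  [terminal]
5. n4.key = false  [g₁.tag == true]
6. n4.mk = 30  [30]
7. n4.off = -4  [-4]
8. n4.wid = false  [g₀.tag == true]
9. n8.lim = 22  [terminal]
10. n2.lab = 13  [S.off + 17]
11. n2.sig = 27  [(if S.wid then c₁.lim else S.mk) - 3]
12. n1.lab = 9  [B₁.sig + B₁.lab - 31]
13. n1.sig = 19  [B₁.sig * 2 - 35]
14. n0.key = true  [B.lab > 8]
15. n0.mk = 30  [B.sig + 11]
16. n0.off = 19  [B.lab + 10]
17. n0.wid = true  [B.lab > 8]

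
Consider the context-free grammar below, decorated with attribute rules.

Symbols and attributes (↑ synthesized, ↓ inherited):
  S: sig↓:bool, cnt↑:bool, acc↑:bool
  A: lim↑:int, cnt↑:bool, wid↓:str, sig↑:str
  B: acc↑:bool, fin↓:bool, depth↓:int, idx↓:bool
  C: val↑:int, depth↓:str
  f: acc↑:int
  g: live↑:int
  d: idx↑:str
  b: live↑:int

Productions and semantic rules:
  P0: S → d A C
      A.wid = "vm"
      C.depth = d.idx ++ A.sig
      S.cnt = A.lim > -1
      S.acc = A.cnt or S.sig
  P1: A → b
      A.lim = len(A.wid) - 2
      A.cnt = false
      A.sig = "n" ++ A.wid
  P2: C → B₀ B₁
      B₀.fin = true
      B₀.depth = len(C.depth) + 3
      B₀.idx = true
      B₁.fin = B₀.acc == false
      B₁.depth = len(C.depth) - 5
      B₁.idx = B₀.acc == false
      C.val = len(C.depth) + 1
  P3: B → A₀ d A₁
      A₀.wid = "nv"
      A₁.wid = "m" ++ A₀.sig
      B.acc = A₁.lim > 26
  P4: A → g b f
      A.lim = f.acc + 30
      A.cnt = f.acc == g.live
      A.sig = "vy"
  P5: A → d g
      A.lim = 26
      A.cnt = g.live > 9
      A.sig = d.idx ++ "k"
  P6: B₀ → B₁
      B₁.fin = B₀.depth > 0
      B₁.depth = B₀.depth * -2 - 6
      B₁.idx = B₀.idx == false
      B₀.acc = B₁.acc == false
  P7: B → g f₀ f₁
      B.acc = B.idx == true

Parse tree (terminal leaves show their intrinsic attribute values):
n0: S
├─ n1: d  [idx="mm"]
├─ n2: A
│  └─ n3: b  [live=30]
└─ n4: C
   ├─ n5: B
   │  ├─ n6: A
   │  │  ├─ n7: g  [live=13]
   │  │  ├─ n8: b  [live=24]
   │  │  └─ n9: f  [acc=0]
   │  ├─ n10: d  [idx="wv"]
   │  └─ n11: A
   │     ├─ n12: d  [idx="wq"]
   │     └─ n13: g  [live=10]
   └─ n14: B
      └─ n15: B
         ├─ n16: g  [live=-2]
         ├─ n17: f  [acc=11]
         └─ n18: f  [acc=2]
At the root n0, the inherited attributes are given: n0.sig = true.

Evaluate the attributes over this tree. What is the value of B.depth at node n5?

8

1. n0.sig = true  [given at root]
2. n1.idx = "mm"  [terminal]
3. n2.wid = "vm"  ["vm"]
4. n3.live = 30  [terminal]
5. n2.lim = 0  [len(A.wid) - 2]
6. n2.cnt = false  [false]
7. n2.sig = "nvm"  ["n" ++ A.wid]
8. n4.depth = "mmnvm"  [d.idx ++ A.sig]
9. n5.fin = true  [true]
10. n5.depth = 8  [len(C.depth) + 3]
11. n5.idx = true  [true]
12. n6.wid = "nv"  ["nv"]
13. n7.live = 13  [terminal]
14. n8.live = 24  [terminal]
15. n9.acc = 0  [terminal]
16. n6.lim = 30  [f.acc + 30]
17. n6.cnt = false  [f.acc == g.live]
18. n6.sig = "vy"  ["vy"]
19. n10.idx = "wv"  [terminal]
20. n11.wid = "mvy"  ["m" ++ A₀.sig]
21. n12.idx = "wq"  [terminal]
22. n13.live = 10  [terminal]
23. n11.lim = 26  [26]
24. n11.cnt = true  [g.live > 9]
25. n11.sig = "wqk"  [d.idx ++ "k"]
26. n5.acc = false  [A₁.lim > 26]
27. n14.fin = true  [B₀.acc == false]
28. n14.depth = 0  [len(C.depth) - 5]
29. n14.idx = true  [B₀.acc == false]
30. n15.fin = false  [B₀.depth > 0]
31. n15.depth = -6  [B₀.depth * -2 - 6]
32. n15.idx = false  [B₀.idx == false]
33. n16.live = -2  [terminal]
34. n17.acc = 11  [terminal]
35. n18.acc = 2  [terminal]
36. n15.acc = false  [B.idx == true]
37. n14.acc = true  [B₁.acc == false]
38. n4.val = 6  [len(C.depth) + 1]
39. n0.cnt = true  [A.lim > -1]
40. n0.acc = true  [A.cnt or S.sig]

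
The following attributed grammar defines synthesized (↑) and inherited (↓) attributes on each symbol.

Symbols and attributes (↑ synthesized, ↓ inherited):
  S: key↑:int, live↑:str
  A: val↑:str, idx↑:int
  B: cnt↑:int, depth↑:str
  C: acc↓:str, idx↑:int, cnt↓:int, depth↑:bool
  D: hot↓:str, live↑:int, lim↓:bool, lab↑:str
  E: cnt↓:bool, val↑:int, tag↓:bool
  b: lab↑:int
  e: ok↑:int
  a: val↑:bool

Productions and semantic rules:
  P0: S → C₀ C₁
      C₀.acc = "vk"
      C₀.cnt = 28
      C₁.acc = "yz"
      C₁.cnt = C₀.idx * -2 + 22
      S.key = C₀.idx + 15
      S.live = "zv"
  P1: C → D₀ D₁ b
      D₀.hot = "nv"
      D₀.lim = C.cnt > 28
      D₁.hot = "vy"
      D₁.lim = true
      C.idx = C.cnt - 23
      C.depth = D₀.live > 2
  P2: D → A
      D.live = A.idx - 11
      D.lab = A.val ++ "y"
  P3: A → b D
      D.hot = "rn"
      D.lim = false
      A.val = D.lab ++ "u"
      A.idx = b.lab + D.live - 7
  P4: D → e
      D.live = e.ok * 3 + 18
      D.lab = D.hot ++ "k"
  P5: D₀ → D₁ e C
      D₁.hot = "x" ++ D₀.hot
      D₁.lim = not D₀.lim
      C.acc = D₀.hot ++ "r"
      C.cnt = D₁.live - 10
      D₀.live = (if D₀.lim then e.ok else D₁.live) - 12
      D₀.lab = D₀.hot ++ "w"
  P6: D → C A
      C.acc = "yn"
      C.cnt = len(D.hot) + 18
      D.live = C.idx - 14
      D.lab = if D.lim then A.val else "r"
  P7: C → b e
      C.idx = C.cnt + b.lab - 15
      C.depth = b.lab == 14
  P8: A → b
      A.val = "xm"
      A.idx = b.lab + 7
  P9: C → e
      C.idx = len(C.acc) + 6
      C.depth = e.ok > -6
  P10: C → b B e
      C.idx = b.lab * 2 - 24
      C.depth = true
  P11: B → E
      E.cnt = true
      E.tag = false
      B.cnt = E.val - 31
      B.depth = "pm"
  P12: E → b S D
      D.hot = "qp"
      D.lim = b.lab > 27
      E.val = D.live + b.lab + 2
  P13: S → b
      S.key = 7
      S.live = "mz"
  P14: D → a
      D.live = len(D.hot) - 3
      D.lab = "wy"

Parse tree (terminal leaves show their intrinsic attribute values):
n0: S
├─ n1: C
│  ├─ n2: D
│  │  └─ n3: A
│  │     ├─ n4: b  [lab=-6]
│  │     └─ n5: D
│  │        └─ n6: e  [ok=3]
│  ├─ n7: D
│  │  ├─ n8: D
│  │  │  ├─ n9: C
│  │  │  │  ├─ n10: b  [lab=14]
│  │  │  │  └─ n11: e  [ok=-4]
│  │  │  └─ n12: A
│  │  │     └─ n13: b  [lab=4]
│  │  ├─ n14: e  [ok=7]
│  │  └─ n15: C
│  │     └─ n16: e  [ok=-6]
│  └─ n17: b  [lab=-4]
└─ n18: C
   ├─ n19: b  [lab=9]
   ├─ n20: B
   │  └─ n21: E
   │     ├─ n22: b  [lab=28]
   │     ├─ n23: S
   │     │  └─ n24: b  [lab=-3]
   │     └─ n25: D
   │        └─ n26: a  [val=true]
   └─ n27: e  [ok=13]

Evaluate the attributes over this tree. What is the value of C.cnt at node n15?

1. n1.acc = "vk"  ["vk"]
2. n1.cnt = 28  [28]
3. n2.hot = "nv"  ["nv"]
4. n2.lim = false  [C.cnt > 28]
5. n4.lab = -6  [terminal]
6. n5.hot = "rn"  ["rn"]
7. n5.lim = false  [false]
8. n6.ok = 3  [terminal]
9. n5.live = 27  [e.ok * 3 + 18]
10. n5.lab = "rnk"  [D.hot ++ "k"]
11. n3.val = "rnku"  [D.lab ++ "u"]
12. n3.idx = 14  [b.lab + D.live - 7]
13. n2.live = 3  [A.idx - 11]
14. n2.lab = "rnkuy"  [A.val ++ "y"]
15. n7.hot = "vy"  ["vy"]
16. n7.lim = true  [true]
17. n8.hot = "xvy"  ["x" ++ D₀.hot]
18. n8.lim = false  [not D₀.lim]
19. n9.acc = "yn"  ["yn"]
20. n9.cnt = 21  [len(D.hot) + 18]
21. n10.lab = 14  [terminal]
22. n11.ok = -4  [terminal]
23. n9.idx = 20  [C.cnt + b.lab - 15]
24. n9.depth = true  [b.lab == 14]
25. n13.lab = 4  [terminal]
26. n12.val = "xm"  ["xm"]
27. n12.idx = 11  [b.lab + 7]
28. n8.live = 6  [C.idx - 14]
29. n8.lab = "r"  [if D.lim then A.val else "r"]
30. n14.ok = 7  [terminal]
31. n15.acc = "vyr"  [D₀.hot ++ "r"]
32. n15.cnt = -4  [D₁.live - 10]
33. n16.ok = -6  [terminal]
34. n15.idx = 9  [len(C.acc) + 6]
35. n15.depth = false  [e.ok > -6]
36. n7.live = -5  [(if D₀.lim then e.ok else D₁.live) - 12]
37. n7.lab = "vyw"  [D₀.hot ++ "w"]
38. n17.lab = -4  [terminal]
39. n1.idx = 5  [C.cnt - 23]
40. n1.depth = true  [D₀.live > 2]
41. n18.acc = "yz"  ["yz"]
42. n18.cnt = 12  [C₀.idx * -2 + 22]
43. n19.lab = 9  [terminal]
44. n21.cnt = true  [true]
45. n21.tag = false  [false]
46. n22.lab = 28  [terminal]
47. n24.lab = -3  [terminal]
48. n23.key = 7  [7]
49. n23.live = "mz"  ["mz"]
50. n25.hot = "qp"  ["qp"]
51. n25.lim = true  [b.lab > 27]
52. n26.val = true  [terminal]
53. n25.live = -1  [len(D.hot) - 3]
54. n25.lab = "wy"  ["wy"]
55. n21.val = 29  [D.live + b.lab + 2]
56. n20.cnt = -2  [E.val - 31]
57. n20.depth = "pm"  ["pm"]
58. n27.ok = 13  [terminal]
59. n18.idx = -6  [b.lab * 2 - 24]
60. n18.depth = true  [true]
61. n0.key = 20  [C₀.idx + 15]
62. n0.live = "zv"  ["zv"]

-4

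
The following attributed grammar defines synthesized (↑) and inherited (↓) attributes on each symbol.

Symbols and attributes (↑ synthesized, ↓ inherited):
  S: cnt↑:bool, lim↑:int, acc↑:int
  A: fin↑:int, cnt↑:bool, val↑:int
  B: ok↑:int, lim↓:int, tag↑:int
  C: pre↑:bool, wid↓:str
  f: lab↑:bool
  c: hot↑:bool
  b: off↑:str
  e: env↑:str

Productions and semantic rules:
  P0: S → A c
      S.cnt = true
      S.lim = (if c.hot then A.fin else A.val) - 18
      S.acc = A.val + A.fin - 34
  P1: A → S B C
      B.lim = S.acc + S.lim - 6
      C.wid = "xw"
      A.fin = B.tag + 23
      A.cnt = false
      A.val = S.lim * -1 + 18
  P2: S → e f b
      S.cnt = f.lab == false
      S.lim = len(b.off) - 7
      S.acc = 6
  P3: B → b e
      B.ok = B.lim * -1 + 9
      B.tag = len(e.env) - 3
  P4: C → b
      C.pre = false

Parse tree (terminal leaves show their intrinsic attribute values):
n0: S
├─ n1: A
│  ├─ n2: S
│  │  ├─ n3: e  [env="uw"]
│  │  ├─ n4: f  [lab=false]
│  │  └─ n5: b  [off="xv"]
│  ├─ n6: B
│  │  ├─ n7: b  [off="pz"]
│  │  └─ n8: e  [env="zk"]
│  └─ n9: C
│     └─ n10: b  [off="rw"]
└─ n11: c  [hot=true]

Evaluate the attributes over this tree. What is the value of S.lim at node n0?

4

1. n3.env = "uw"  [terminal]
2. n4.lab = false  [terminal]
3. n5.off = "xv"  [terminal]
4. n2.cnt = true  [f.lab == false]
5. n2.lim = -5  [len(b.off) - 7]
6. n2.acc = 6  [6]
7. n6.lim = -5  [S.acc + S.lim - 6]
8. n7.off = "pz"  [terminal]
9. n8.env = "zk"  [terminal]
10. n6.ok = 14  [B.lim * -1 + 9]
11. n6.tag = -1  [len(e.env) - 3]
12. n9.wid = "xw"  ["xw"]
13. n10.off = "rw"  [terminal]
14. n9.pre = false  [false]
15. n1.fin = 22  [B.tag + 23]
16. n1.cnt = false  [false]
17. n1.val = 23  [S.lim * -1 + 18]
18. n11.hot = true  [terminal]
19. n0.cnt = true  [true]
20. n0.lim = 4  [(if c.hot then A.fin else A.val) - 18]
21. n0.acc = 11  [A.val + A.fin - 34]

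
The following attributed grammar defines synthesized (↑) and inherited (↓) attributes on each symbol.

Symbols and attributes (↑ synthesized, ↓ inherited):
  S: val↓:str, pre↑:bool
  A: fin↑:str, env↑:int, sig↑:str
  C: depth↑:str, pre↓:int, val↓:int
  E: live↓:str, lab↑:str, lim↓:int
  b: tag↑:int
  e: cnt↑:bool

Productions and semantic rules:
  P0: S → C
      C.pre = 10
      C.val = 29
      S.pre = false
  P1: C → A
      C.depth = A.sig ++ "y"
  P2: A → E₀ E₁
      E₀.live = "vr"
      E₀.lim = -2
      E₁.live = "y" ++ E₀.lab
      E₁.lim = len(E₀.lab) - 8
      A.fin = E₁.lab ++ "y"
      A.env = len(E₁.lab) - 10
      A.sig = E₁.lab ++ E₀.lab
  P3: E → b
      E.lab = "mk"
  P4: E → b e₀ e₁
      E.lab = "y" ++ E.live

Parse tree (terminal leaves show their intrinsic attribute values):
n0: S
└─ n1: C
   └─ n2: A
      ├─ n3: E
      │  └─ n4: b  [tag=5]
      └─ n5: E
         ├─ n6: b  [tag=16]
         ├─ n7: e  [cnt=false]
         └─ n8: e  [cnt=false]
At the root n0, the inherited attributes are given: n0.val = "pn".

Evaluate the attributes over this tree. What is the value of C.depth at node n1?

"yymkmky"

1. n0.val = "pn"  [given at root]
2. n1.pre = 10  [10]
3. n1.val = 29  [29]
4. n3.live = "vr"  ["vr"]
5. n3.lim = -2  [-2]
6. n4.tag = 5  [terminal]
7. n3.lab = "mk"  ["mk"]
8. n5.live = "ymk"  ["y" ++ E₀.lab]
9. n5.lim = -6  [len(E₀.lab) - 8]
10. n6.tag = 16  [terminal]
11. n7.cnt = false  [terminal]
12. n8.cnt = false  [terminal]
13. n5.lab = "yymk"  ["y" ++ E.live]
14. n2.fin = "yymky"  [E₁.lab ++ "y"]
15. n2.env = -6  [len(E₁.lab) - 10]
16. n2.sig = "yymkmk"  [E₁.lab ++ E₀.lab]
17. n1.depth = "yymkmky"  [A.sig ++ "y"]
18. n0.pre = false  [false]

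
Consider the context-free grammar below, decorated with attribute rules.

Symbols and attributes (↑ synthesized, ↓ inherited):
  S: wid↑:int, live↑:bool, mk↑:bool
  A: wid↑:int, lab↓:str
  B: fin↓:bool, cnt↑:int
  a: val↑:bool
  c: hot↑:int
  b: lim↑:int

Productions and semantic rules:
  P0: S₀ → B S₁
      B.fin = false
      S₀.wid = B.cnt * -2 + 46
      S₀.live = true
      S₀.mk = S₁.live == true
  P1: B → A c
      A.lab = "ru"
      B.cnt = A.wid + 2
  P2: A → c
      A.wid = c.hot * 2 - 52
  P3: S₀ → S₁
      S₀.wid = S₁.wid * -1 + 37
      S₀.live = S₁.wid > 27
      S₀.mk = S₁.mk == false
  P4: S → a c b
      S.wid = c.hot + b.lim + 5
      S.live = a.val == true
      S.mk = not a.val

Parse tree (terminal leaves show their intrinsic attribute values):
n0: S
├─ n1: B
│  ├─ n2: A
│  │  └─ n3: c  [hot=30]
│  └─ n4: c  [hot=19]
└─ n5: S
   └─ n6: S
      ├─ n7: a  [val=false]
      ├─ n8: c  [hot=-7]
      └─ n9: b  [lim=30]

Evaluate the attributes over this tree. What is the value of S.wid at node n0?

26

1. n1.fin = false  [false]
2. n2.lab = "ru"  ["ru"]
3. n3.hot = 30  [terminal]
4. n2.wid = 8  [c.hot * 2 - 52]
5. n4.hot = 19  [terminal]
6. n1.cnt = 10  [A.wid + 2]
7. n7.val = false  [terminal]
8. n8.hot = -7  [terminal]
9. n9.lim = 30  [terminal]
10. n6.wid = 28  [c.hot + b.lim + 5]
11. n6.live = false  [a.val == true]
12. n6.mk = true  [not a.val]
13. n5.wid = 9  [S₁.wid * -1 + 37]
14. n5.live = true  [S₁.wid > 27]
15. n5.mk = false  [S₁.mk == false]
16. n0.wid = 26  [B.cnt * -2 + 46]
17. n0.live = true  [true]
18. n0.mk = true  [S₁.live == true]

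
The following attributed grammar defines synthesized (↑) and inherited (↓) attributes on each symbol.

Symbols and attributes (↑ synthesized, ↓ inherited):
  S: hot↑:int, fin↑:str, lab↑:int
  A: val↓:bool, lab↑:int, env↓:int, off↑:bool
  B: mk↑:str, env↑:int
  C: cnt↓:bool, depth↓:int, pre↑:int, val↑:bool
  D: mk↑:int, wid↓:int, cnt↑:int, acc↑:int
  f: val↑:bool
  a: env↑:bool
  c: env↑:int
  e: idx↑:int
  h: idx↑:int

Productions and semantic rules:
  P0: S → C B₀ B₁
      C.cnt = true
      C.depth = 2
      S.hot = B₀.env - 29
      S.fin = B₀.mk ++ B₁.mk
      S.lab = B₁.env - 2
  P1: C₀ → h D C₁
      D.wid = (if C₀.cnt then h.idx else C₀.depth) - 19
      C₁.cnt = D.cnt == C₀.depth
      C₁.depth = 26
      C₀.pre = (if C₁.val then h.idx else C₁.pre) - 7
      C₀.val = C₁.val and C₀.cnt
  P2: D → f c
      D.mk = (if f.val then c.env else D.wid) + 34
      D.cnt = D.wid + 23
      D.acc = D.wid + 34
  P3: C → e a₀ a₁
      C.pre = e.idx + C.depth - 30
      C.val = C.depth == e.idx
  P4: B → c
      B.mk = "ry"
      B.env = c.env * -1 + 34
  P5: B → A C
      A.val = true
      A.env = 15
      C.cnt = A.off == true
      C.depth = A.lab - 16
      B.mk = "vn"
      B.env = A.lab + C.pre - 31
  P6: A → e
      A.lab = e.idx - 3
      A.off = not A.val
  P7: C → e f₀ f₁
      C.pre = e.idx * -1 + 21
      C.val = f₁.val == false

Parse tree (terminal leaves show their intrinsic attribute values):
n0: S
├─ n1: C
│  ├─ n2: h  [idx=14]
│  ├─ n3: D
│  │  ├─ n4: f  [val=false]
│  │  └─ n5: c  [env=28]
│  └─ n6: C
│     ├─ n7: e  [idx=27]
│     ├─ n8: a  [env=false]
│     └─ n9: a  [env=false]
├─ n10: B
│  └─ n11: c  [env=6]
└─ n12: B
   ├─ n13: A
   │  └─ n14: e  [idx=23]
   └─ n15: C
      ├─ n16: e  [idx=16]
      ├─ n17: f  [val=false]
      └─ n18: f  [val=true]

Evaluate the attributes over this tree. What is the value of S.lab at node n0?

1. n1.cnt = true  [true]
2. n1.depth = 2  [2]
3. n2.idx = 14  [terminal]
4. n3.wid = -5  [(if C₀.cnt then h.idx else C₀.depth) - 19]
5. n4.val = false  [terminal]
6. n5.env = 28  [terminal]
7. n3.mk = 29  [(if f.val then c.env else D.wid) + 34]
8. n3.cnt = 18  [D.wid + 23]
9. n3.acc = 29  [D.wid + 34]
10. n6.cnt = false  [D.cnt == C₀.depth]
11. n6.depth = 26  [26]
12. n7.idx = 27  [terminal]
13. n8.env = false  [terminal]
14. n9.env = false  [terminal]
15. n6.pre = 23  [e.idx + C.depth - 30]
16. n6.val = false  [C.depth == e.idx]
17. n1.pre = 16  [(if C₁.val then h.idx else C₁.pre) - 7]
18. n1.val = false  [C₁.val and C₀.cnt]
19. n11.env = 6  [terminal]
20. n10.mk = "ry"  ["ry"]
21. n10.env = 28  [c.env * -1 + 34]
22. n13.val = true  [true]
23. n13.env = 15  [15]
24. n14.idx = 23  [terminal]
25. n13.lab = 20  [e.idx - 3]
26. n13.off = false  [not A.val]
27. n15.cnt = false  [A.off == true]
28. n15.depth = 4  [A.lab - 16]
29. n16.idx = 16  [terminal]
30. n17.val = false  [terminal]
31. n18.val = true  [terminal]
32. n15.pre = 5  [e.idx * -1 + 21]
33. n15.val = false  [f₁.val == false]
34. n12.mk = "vn"  ["vn"]
35. n12.env = -6  [A.lab + C.pre - 31]
36. n0.hot = -1  [B₀.env - 29]
37. n0.fin = "ryvn"  [B₀.mk ++ B₁.mk]
38. n0.lab = -8  [B₁.env - 2]

-8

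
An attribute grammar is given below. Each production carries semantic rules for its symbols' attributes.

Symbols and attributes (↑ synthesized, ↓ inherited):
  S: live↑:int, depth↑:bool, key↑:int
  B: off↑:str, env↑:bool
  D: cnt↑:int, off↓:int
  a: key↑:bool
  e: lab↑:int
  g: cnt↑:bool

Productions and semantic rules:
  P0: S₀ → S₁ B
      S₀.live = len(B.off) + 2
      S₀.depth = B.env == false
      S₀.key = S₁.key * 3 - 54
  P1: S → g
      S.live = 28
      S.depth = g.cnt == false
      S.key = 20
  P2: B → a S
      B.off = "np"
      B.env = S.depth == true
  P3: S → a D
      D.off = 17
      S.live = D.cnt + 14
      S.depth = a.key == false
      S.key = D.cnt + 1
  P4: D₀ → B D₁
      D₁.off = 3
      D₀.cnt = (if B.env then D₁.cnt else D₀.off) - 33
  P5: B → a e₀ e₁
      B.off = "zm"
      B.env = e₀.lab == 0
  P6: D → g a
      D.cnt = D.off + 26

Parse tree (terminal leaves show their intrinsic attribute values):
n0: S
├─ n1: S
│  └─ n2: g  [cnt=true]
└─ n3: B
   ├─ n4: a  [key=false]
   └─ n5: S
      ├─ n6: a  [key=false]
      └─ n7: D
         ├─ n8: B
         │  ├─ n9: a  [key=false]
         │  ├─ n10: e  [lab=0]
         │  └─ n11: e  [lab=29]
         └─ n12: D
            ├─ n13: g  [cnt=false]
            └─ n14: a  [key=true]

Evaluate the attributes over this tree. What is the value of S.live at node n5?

1. n2.cnt = true  [terminal]
2. n1.live = 28  [28]
3. n1.depth = false  [g.cnt == false]
4. n1.key = 20  [20]
5. n4.key = false  [terminal]
6. n6.key = false  [terminal]
7. n7.off = 17  [17]
8. n9.key = false  [terminal]
9. n10.lab = 0  [terminal]
10. n11.lab = 29  [terminal]
11. n8.off = "zm"  ["zm"]
12. n8.env = true  [e₀.lab == 0]
13. n12.off = 3  [3]
14. n13.cnt = false  [terminal]
15. n14.key = true  [terminal]
16. n12.cnt = 29  [D.off + 26]
17. n7.cnt = -4  [(if B.env then D₁.cnt else D₀.off) - 33]
18. n5.live = 10  [D.cnt + 14]
19. n5.depth = true  [a.key == false]
20. n5.key = -3  [D.cnt + 1]
21. n3.off = "np"  ["np"]
22. n3.env = true  [S.depth == true]
23. n0.live = 4  [len(B.off) + 2]
24. n0.depth = false  [B.env == false]
25. n0.key = 6  [S₁.key * 3 - 54]

10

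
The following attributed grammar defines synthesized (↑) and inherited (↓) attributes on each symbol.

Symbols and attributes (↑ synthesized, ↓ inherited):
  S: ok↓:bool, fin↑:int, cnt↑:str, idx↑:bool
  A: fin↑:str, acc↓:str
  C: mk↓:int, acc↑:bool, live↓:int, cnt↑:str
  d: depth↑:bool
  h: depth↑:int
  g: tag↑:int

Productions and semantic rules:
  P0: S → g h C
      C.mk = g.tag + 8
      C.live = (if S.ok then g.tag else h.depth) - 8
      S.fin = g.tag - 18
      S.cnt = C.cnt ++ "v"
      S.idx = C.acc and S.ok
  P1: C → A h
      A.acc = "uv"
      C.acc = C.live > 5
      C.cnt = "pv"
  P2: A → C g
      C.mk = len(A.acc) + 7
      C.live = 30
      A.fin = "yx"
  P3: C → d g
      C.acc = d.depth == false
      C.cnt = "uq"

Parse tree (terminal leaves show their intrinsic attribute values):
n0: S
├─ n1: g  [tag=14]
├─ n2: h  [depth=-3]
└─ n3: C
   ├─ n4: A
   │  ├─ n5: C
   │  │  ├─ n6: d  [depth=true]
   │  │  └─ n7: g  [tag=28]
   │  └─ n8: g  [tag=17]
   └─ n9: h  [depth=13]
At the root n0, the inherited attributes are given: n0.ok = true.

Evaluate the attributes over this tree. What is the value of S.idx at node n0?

1. n0.ok = true  [given at root]
2. n1.tag = 14  [terminal]
3. n2.depth = -3  [terminal]
4. n3.mk = 22  [g.tag + 8]
5. n3.live = 6  [(if S.ok then g.tag else h.depth) - 8]
6. n4.acc = "uv"  ["uv"]
7. n5.mk = 9  [len(A.acc) + 7]
8. n5.live = 30  [30]
9. n6.depth = true  [terminal]
10. n7.tag = 28  [terminal]
11. n5.acc = false  [d.depth == false]
12. n5.cnt = "uq"  ["uq"]
13. n8.tag = 17  [terminal]
14. n4.fin = "yx"  ["yx"]
15. n9.depth = 13  [terminal]
16. n3.acc = true  [C.live > 5]
17. n3.cnt = "pv"  ["pv"]
18. n0.fin = -4  [g.tag - 18]
19. n0.cnt = "pvv"  [C.cnt ++ "v"]
20. n0.idx = true  [C.acc and S.ok]

true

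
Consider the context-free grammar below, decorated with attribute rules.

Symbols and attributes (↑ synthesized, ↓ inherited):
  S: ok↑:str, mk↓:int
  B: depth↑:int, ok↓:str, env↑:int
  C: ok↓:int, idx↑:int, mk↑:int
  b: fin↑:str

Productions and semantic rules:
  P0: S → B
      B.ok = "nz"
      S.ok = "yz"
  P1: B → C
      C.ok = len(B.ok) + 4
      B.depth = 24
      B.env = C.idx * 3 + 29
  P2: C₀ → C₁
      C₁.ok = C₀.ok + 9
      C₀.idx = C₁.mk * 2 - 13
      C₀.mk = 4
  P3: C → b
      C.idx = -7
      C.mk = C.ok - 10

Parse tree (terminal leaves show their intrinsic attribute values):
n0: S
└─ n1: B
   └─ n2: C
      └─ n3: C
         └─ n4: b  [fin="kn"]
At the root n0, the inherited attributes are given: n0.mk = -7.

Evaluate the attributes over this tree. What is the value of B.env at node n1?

20

1. n0.mk = -7  [given at root]
2. n1.ok = "nz"  ["nz"]
3. n2.ok = 6  [len(B.ok) + 4]
4. n3.ok = 15  [C₀.ok + 9]
5. n4.fin = "kn"  [terminal]
6. n3.idx = -7  [-7]
7. n3.mk = 5  [C.ok - 10]
8. n2.idx = -3  [C₁.mk * 2 - 13]
9. n2.mk = 4  [4]
10. n1.depth = 24  [24]
11. n1.env = 20  [C.idx * 3 + 29]
12. n0.ok = "yz"  ["yz"]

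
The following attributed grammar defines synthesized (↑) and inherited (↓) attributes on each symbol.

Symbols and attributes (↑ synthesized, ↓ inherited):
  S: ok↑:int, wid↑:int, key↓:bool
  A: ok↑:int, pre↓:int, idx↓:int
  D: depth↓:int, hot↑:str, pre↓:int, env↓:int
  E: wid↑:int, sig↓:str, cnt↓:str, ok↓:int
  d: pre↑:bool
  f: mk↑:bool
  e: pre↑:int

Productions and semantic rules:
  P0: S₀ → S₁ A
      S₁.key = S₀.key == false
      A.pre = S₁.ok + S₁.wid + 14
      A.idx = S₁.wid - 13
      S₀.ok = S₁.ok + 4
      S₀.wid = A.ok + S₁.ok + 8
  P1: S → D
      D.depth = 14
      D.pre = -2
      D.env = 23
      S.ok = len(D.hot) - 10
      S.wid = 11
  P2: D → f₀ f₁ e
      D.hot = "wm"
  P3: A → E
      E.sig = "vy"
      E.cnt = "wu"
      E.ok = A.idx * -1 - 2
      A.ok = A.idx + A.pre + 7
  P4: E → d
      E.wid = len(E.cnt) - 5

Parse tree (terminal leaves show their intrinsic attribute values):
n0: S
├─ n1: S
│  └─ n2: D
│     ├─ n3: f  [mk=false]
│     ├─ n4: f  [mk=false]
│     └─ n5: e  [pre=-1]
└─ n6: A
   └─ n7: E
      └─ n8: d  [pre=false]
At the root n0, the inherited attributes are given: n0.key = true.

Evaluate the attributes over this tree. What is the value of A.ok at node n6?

22

1. n0.key = true  [given at root]
2. n1.key = false  [S₀.key == false]
3. n2.depth = 14  [14]
4. n2.pre = -2  [-2]
5. n2.env = 23  [23]
6. n3.mk = false  [terminal]
7. n4.mk = false  [terminal]
8. n5.pre = -1  [terminal]
9. n2.hot = "wm"  ["wm"]
10. n1.ok = -8  [len(D.hot) - 10]
11. n1.wid = 11  [11]
12. n6.pre = 17  [S₁.ok + S₁.wid + 14]
13. n6.idx = -2  [S₁.wid - 13]
14. n7.sig = "vy"  ["vy"]
15. n7.cnt = "wu"  ["wu"]
16. n7.ok = 0  [A.idx * -1 - 2]
17. n8.pre = false  [terminal]
18. n7.wid = -3  [len(E.cnt) - 5]
19. n6.ok = 22  [A.idx + A.pre + 7]
20. n0.ok = -4  [S₁.ok + 4]
21. n0.wid = 22  [A.ok + S₁.ok + 8]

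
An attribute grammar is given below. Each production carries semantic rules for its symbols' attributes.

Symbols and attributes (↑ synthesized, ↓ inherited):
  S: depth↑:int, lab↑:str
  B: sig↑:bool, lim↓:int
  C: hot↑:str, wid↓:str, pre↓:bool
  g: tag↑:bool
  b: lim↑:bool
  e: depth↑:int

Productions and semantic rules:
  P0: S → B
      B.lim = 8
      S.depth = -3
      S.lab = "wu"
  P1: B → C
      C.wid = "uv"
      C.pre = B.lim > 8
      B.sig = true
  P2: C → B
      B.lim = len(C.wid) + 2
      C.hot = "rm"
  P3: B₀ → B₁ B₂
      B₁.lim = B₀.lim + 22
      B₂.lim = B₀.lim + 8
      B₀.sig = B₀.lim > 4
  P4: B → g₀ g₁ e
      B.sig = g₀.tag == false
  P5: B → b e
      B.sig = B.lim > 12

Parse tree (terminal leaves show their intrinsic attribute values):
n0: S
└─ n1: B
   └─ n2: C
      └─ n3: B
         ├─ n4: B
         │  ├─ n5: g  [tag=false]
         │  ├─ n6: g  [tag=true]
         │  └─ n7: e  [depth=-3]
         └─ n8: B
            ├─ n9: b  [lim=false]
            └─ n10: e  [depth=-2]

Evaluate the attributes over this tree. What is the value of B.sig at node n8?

1. n1.lim = 8  [8]
2. n2.wid = "uv"  ["uv"]
3. n2.pre = false  [B.lim > 8]
4. n3.lim = 4  [len(C.wid) + 2]
5. n4.lim = 26  [B₀.lim + 22]
6. n5.tag = false  [terminal]
7. n6.tag = true  [terminal]
8. n7.depth = -3  [terminal]
9. n4.sig = true  [g₀.tag == false]
10. n8.lim = 12  [B₀.lim + 8]
11. n9.lim = false  [terminal]
12. n10.depth = -2  [terminal]
13. n8.sig = false  [B.lim > 12]
14. n3.sig = false  [B₀.lim > 4]
15. n2.hot = "rm"  ["rm"]
16. n1.sig = true  [true]
17. n0.depth = -3  [-3]
18. n0.lab = "wu"  ["wu"]

false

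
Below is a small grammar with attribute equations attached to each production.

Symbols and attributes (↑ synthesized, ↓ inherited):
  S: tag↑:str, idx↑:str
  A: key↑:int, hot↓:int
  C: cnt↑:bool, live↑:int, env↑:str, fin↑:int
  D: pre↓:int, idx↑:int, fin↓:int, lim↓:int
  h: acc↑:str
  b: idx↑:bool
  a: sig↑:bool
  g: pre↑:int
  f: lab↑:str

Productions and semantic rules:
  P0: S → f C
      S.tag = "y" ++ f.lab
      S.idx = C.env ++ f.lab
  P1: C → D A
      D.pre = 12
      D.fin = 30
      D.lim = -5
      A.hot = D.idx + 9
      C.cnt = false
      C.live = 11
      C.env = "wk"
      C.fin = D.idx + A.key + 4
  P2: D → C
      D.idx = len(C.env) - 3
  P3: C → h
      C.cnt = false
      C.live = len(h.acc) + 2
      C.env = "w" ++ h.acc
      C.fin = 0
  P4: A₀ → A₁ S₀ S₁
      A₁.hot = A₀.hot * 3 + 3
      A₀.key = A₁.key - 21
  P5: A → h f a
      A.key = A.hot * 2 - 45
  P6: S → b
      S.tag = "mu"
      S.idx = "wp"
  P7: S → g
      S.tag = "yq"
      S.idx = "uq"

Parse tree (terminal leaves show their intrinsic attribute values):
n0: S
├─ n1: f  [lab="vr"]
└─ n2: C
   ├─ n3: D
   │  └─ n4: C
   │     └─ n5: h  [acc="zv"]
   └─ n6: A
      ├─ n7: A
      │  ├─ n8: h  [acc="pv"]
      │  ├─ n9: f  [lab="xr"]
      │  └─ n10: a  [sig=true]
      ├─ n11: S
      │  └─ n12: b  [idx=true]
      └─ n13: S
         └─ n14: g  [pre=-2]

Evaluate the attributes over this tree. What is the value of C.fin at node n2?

1. n1.lab = "vr"  [terminal]
2. n3.pre = 12  [12]
3. n3.fin = 30  [30]
4. n3.lim = -5  [-5]
5. n5.acc = "zv"  [terminal]
6. n4.cnt = false  [false]
7. n4.live = 4  [len(h.acc) + 2]
8. n4.env = "wzv"  ["w" ++ h.acc]
9. n4.fin = 0  [0]
10. n3.idx = 0  [len(C.env) - 3]
11. n6.hot = 9  [D.idx + 9]
12. n7.hot = 30  [A₀.hot * 3 + 3]
13. n8.acc = "pv"  [terminal]
14. n9.lab = "xr"  [terminal]
15. n10.sig = true  [terminal]
16. n7.key = 15  [A.hot * 2 - 45]
17. n12.idx = true  [terminal]
18. n11.tag = "mu"  ["mu"]
19. n11.idx = "wp"  ["wp"]
20. n14.pre = -2  [terminal]
21. n13.tag = "yq"  ["yq"]
22. n13.idx = "uq"  ["uq"]
23. n6.key = -6  [A₁.key - 21]
24. n2.cnt = false  [false]
25. n2.live = 11  [11]
26. n2.env = "wk"  ["wk"]
27. n2.fin = -2  [D.idx + A.key + 4]
28. n0.tag = "yvr"  ["y" ++ f.lab]
29. n0.idx = "wkvr"  [C.env ++ f.lab]

-2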